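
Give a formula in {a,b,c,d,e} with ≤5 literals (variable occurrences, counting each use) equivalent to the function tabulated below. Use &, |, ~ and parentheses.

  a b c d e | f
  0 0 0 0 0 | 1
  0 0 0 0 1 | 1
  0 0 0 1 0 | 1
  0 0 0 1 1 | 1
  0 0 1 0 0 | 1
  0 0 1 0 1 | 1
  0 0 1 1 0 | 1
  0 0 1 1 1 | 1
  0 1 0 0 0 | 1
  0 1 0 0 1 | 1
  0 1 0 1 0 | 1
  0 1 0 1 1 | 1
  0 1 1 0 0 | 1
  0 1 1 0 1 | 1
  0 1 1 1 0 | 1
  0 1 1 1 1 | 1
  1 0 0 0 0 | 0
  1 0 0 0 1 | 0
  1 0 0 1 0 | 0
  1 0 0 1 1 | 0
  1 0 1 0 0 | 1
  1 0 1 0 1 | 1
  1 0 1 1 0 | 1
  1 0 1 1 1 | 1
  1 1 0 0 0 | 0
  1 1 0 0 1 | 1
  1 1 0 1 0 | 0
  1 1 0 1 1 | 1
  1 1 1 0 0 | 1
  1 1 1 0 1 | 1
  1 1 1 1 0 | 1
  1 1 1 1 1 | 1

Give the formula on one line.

  (b & e) = 00000000010101010000000001010101
  ~a = 11111111111111110000000000000000
  ((b & e) | ~a) = 11111111111111110000000001010101
  (((b & e) | ~a) | c) = 11111111111111110000111101011111

(((b & e) | ~a) | c)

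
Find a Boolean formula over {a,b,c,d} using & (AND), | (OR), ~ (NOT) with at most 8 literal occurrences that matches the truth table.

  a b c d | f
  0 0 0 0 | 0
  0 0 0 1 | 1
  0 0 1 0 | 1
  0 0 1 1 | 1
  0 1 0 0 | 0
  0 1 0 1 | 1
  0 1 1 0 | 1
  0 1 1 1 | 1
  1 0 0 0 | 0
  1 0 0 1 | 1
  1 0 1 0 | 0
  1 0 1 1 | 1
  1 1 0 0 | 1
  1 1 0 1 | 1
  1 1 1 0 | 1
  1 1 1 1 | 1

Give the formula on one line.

  ~a = 1111111100000000
  (d | ~a) = 1111111101010101
  (c & (d | ~a)) = 0011001100010001
  (b | d) = 0101111101011111
  (a | d) = 0101010111111111
  ((b | d) & (a | d)) = 0101010101011111
  ((c & (d | ~a)) | ((b | d) & (a | d))) = 0111011101011111

((c & (d | ~a)) | ((b | d) & (a | d)))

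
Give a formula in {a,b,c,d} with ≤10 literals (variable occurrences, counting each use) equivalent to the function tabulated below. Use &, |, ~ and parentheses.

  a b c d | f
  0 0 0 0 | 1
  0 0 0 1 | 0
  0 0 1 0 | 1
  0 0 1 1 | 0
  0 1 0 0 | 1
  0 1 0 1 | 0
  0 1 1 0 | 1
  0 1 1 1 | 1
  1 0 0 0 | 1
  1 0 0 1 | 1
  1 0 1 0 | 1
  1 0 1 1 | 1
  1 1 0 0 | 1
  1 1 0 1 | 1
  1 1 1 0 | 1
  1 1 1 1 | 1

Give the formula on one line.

  ~c = 1100110011001100
  (a | ~c) = 1100110011111111
  (c & (a | ~c)) = 0000000000110011
  ~a = 1111111100000000
  (~a & c) = 0011001100000000
  ((c & (a | ~c)) | (~a & c)) = 0011001100110011
  (((c & (a | ~c)) | (~a & c)) & b) = 0000001100000011
  ~d = 1010101010101010
  (a | ~d) = 1010101011111111
  ((((c & (a | ~c)) | (~a & c)) & b) | (a | ~d)) = 1010101111111111

((((c & (a | ~c)) | (~a & c)) & b) | (a | ~d))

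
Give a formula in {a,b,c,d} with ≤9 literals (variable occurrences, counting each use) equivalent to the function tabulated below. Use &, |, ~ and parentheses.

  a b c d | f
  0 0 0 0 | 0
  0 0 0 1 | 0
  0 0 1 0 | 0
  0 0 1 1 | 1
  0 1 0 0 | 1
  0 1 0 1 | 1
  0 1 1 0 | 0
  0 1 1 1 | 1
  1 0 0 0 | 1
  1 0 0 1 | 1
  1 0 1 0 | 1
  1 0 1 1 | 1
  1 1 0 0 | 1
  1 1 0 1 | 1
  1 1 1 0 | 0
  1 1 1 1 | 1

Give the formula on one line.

  ~c = 1100110011001100
  ~b = 1111000011110000
  (a & ~b) = 0000000011110000
  (~c | (a & ~b)) = 1100110011111100
  (b & ~c) = 0000110000001100
  (c | a) = 0011001111111111
  ((b & ~c) | (c | a)) = 0011111111111111
  ((~c | (a & ~b)) & ((b & ~c) | (c | a))) = 0000110011111100
  (c & d) = 0001000100010001
  (((~c | (a & ~b)) & ((b & ~c) | (c | a))) | (c & d)) = 0001110111111101

(((~c | (a & ~b)) & ((b & ~c) | (c | a))) | (c & d))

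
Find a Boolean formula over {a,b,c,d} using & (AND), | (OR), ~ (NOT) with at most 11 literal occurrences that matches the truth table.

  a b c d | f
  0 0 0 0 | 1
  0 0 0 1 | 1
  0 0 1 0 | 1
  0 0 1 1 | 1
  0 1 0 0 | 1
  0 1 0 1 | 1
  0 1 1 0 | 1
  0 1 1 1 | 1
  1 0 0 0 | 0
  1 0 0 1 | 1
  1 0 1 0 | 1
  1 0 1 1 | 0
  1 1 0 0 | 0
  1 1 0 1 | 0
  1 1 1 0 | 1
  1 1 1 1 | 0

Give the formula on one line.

((((~b & ((b | d) & ~c)) | ~d) & (c | d)) | ~a)

  ~b = 1111000011110000
  (b | d) = 0101111101011111
  ~c = 1100110011001100
  ((b | d) & ~c) = 0100110001001100
  (~b & ((b | d) & ~c)) = 0100000001000000
  ~d = 1010101010101010
  ((~b & ((b | d) & ~c)) | ~d) = 1110101011101010
  (c | d) = 0111011101110111
  (((~b & ((b | d) & ~c)) | ~d) & (c | d)) = 0110001001100010
  ~a = 1111111100000000
  ((((~b & ((b | d) & ~c)) | ~d) & (c | d)) | ~a) = 1111111101100010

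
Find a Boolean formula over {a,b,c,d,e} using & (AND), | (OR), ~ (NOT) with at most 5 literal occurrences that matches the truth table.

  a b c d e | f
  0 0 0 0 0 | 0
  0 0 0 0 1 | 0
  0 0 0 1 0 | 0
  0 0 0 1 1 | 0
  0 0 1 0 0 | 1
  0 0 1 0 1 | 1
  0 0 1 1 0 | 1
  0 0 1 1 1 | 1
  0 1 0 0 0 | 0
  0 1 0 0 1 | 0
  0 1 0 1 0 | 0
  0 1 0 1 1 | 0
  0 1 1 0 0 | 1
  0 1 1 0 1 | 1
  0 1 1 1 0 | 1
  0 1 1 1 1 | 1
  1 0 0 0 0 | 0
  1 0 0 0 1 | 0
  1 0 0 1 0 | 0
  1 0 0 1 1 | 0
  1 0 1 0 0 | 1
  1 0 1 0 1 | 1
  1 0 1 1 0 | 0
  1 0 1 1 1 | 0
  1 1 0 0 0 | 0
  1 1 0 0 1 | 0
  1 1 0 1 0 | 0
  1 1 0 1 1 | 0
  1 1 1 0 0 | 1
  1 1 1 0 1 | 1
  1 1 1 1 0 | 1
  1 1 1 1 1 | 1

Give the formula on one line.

  ~a = 11111111111111110000000000000000
  (~a | b) = 11111111111111110000000011111111
  ~d = 11001100110011001100110011001100
  (~d & c) = 00001100000011000000110000001100
  ((~a | b) | (~d & c)) = 11111111111111110000110011111111
  (c & ((~a | b) | (~d & c))) = 00001111000011110000110000001111

(c & ((~a | b) | (~d & c)))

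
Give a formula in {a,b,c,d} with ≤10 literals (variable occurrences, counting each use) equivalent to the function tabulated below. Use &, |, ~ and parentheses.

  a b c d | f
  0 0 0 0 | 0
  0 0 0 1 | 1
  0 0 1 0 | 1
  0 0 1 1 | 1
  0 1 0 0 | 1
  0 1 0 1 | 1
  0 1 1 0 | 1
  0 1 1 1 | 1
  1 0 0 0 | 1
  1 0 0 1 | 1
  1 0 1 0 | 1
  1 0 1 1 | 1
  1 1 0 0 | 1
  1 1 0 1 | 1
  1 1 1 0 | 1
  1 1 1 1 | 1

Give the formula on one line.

((b | (~b & a)) | ((~a & (d | c)) | (~d & (~a & b))))

  ~b = 1111000011110000
  (~b & a) = 0000000011110000
  (b | (~b & a)) = 0000111111111111
  ~a = 1111111100000000
  (d | c) = 0111011101110111
  (~a & (d | c)) = 0111011100000000
  ~d = 1010101010101010
  (~a & b) = 0000111100000000
  (~d & (~a & b)) = 0000101000000000
  ((~a & (d | c)) | (~d & (~a & b))) = 0111111100000000
  ((b | (~b & a)) | ((~a & (d | c)) | (~d & (~a & b)))) = 0111111111111111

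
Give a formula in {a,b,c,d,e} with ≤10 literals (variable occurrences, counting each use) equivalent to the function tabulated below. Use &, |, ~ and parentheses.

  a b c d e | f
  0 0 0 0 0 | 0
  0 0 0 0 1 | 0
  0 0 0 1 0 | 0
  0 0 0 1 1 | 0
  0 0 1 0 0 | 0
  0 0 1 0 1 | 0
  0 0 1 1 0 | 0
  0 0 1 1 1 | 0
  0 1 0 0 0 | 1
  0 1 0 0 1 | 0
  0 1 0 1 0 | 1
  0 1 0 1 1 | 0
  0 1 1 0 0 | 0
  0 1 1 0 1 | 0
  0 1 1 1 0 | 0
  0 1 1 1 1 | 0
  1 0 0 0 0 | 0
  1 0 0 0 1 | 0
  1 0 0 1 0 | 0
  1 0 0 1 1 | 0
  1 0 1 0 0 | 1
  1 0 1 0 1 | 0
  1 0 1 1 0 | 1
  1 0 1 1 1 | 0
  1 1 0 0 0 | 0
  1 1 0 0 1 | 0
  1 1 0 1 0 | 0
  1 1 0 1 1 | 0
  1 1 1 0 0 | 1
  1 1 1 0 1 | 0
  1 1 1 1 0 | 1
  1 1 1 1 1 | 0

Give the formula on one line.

  ~c = 11110000111100001111000011110000
  (a | ~c) = 11110000111100001111111111111111
  ~e = 10101010101010101010101010101010
  (d | ~e) = 10111011101110111011101110111011
  ((a | ~c) & (d | ~e)) = 10110000101100001011101110111011
  ~a = 11111111111111110000000000000000
  (~a & b) = 00000000111111110000000000000000
  (e | (~a & b)) = 01010101111111110101010101010101
  ((e | (~a & b)) | c) = 01011111111111110101111101011111
  (((a | ~c) & (d | ~e)) & ((e | (~a & b)) | c)) = 00010000101100000001101100011011
  ((((a | ~c) & (d | ~e)) & ((e | (~a & b)) | c)) & ~e) = 00000000101000000000101000001010

((((a | ~c) & (d | ~e)) & ((e | (~a & b)) | c)) & ~e)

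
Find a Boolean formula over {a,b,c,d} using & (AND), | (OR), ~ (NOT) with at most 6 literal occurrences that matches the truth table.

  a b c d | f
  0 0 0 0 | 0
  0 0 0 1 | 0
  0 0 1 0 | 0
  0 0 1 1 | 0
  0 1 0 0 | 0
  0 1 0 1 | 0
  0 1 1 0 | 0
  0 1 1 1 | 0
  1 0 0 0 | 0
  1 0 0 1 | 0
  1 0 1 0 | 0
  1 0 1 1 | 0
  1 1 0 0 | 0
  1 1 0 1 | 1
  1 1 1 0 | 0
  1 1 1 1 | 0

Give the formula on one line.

((d & a) & ((~d | (a & ~c)) & b))

  (d & a) = 0000000001010101
  ~d = 1010101010101010
  ~c = 1100110011001100
  (a & ~c) = 0000000011001100
  (~d | (a & ~c)) = 1010101011101110
  ((~d | (a & ~c)) & b) = 0000101000001110
  ((d & a) & ((~d | (a & ~c)) & b)) = 0000000000000100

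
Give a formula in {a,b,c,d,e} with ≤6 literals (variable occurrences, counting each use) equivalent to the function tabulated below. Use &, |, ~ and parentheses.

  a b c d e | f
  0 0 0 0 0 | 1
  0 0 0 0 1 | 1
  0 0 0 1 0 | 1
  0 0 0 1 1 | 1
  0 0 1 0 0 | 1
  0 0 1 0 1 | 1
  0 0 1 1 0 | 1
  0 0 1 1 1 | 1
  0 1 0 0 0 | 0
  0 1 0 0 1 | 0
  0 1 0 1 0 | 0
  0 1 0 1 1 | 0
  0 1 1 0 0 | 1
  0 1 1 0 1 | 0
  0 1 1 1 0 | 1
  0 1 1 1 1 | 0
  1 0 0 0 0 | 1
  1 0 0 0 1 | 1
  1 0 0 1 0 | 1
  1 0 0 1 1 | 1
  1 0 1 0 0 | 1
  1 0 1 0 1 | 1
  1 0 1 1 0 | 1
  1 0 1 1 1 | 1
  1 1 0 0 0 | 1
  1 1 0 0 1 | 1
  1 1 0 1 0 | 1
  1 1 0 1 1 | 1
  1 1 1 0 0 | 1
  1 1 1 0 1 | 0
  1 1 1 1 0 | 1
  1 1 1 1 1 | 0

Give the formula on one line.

  (c | a) = 00001111000011111111111111111111
  ~e = 10101010101010101010101010101010
  ((c | a) & ~e) = 00001010000010101010101010101010
  ~b = 11111111000000001111111100000000
  (((c | a) & ~e) | ~b) = 11111111000010101111111110101010
  ~c = 11110000111100001111000011110000
  (a & ~c) = 00000000000000001111000011110000
  ((((c | a) & ~e) | ~b) | (a & ~c)) = 11111111000010101111111111111010

((((c | a) & ~e) | ~b) | (a & ~c))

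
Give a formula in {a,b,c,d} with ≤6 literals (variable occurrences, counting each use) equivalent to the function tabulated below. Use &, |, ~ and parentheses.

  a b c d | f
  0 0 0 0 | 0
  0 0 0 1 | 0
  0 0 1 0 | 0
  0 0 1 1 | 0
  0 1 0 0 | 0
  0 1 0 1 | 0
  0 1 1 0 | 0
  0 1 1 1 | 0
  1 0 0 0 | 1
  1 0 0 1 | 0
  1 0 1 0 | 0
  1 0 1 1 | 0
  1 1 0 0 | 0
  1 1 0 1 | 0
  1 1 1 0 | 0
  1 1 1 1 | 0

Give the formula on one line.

((~c & (~d & ~b)) & (a & ~b))

  ~c = 1100110011001100
  ~d = 1010101010101010
  ~b = 1111000011110000
  (~d & ~b) = 1010000010100000
  (~c & (~d & ~b)) = 1000000010000000
  (a & ~b) = 0000000011110000
  ((~c & (~d & ~b)) & (a & ~b)) = 0000000010000000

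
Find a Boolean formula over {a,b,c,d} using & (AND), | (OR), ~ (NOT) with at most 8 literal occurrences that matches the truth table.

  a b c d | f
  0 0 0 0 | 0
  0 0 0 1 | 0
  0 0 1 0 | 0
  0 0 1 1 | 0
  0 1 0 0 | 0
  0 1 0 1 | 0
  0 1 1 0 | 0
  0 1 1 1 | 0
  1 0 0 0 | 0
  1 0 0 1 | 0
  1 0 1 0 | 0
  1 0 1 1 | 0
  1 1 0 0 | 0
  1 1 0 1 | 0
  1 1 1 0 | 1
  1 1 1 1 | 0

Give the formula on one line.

(b & (((a | c) & (~a | c)) & (a & ~d)))

  (a | c) = 0011001111111111
  ~a = 1111111100000000
  (~a | c) = 1111111100110011
  ((a | c) & (~a | c)) = 0011001100110011
  ~d = 1010101010101010
  (a & ~d) = 0000000010101010
  (((a | c) & (~a | c)) & (a & ~d)) = 0000000000100010
  (b & (((a | c) & (~a | c)) & (a & ~d))) = 0000000000000010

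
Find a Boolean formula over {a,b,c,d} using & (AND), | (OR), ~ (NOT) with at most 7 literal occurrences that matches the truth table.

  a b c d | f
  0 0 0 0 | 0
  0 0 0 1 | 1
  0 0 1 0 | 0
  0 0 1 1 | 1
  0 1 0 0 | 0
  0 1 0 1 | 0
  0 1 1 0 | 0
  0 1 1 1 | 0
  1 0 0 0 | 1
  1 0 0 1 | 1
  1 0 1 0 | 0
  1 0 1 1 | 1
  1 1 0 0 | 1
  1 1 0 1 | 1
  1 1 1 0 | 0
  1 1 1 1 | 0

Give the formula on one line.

((d & ~b) | (~c & a))

  ~b = 1111000011110000
  (d & ~b) = 0101000001010000
  ~c = 1100110011001100
  (~c & a) = 0000000011001100
  ((d & ~b) | (~c & a)) = 0101000011011100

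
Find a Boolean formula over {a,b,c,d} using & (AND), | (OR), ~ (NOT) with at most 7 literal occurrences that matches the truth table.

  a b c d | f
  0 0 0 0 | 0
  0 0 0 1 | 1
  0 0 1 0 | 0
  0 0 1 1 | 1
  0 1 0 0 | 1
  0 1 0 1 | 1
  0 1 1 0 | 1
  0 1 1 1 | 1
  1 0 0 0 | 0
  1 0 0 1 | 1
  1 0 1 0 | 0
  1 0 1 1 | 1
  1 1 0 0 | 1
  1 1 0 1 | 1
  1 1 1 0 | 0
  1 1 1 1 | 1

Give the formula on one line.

((d | b) & ((~c | d) | ~a))

  (d | b) = 0101111101011111
  ~c = 1100110011001100
  (~c | d) = 1101110111011101
  ~a = 1111111100000000
  ((~c | d) | ~a) = 1111111111011101
  ((d | b) & ((~c | d) | ~a)) = 0101111101011101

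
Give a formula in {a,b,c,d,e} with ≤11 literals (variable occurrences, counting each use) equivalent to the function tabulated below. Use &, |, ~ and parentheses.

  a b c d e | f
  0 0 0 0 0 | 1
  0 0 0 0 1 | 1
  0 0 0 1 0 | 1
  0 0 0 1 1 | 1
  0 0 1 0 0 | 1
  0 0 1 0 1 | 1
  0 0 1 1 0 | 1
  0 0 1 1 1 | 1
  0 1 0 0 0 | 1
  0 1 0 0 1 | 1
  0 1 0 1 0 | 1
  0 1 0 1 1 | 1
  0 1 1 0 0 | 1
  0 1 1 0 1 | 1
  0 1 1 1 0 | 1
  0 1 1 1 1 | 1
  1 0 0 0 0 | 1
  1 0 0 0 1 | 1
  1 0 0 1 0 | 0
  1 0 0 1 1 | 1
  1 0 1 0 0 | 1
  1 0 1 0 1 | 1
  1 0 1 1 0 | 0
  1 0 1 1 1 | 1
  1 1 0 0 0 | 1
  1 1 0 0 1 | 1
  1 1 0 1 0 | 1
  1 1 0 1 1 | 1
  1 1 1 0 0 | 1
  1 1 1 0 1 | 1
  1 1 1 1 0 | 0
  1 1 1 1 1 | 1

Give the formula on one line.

  ~d = 11001100110011001100110011001100
  (~d | e) = 11011101110111011101110111011101
  ~c = 11110000111100001111000011110000
  ~e = 10101010101010101010101010101010
  (~c & ~e) = 10100000101000001010000010100000
  ((~c & ~e) | d) = 10110011101100111011001110110011
  (~c & b) = 00000000111100000000000011110000
  (((~c & ~e) | d) & (~c & b)) = 00000000101100000000000010110000
  ~a = 11111111111111110000000000000000
  ((((~c & ~e) | d) & (~c & b)) | ~a) = 11111111111111110000000010110000
  ((~d | e) | ((((~c & ~e) | d) & (~c & b)) | ~a)) = 11111111111111111101110111111101

((~d | e) | ((((~c & ~e) | d) & (~c & b)) | ~a))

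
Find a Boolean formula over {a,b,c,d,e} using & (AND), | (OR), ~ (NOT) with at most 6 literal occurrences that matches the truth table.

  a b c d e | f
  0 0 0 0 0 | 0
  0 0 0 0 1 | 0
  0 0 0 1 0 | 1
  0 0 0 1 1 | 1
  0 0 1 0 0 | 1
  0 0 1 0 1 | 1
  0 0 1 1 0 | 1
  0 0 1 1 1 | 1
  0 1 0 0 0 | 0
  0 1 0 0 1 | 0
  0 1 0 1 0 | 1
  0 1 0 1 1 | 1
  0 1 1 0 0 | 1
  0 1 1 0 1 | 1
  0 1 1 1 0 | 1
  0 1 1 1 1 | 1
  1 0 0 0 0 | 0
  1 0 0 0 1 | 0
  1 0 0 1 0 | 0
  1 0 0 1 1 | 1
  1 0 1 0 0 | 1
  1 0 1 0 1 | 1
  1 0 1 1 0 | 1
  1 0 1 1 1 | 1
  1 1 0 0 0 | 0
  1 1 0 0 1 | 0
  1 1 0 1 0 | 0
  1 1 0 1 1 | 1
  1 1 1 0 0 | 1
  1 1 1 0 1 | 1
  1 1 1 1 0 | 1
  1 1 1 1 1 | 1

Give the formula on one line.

(c | ((d | c) & (~a | e)))

  (d | c) = 00111111001111110011111100111111
  ~a = 11111111111111110000000000000000
  (~a | e) = 11111111111111110101010101010101
  ((d | c) & (~a | e)) = 00111111001111110001010100010101
  (c | ((d | c) & (~a | e))) = 00111111001111110001111100011111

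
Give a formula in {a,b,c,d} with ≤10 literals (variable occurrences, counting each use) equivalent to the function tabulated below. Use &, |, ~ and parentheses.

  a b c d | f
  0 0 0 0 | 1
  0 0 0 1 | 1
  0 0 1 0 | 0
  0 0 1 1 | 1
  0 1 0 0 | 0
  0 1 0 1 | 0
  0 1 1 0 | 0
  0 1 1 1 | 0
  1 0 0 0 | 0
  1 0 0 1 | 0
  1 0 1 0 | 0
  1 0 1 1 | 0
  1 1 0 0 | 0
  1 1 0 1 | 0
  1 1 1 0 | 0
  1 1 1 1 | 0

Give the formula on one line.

  ~b = 1111000011110000
  ~a = 1111111100000000
  (b | ~a) = 1111111100001111
  (c & d) = 0001000100010001
  (~a | d) = 1111111101010101
  ~c = 1100110011001100
  ((~a | d) & ~c) = 1100110001000100
  ((c & d) | ((~a | d) & ~c)) = 1101110101010101
  ((b | ~a) & ((c & d) | ((~a | d) & ~c))) = 1101110100000101
  (~b & ((b | ~a) & ((c & d) | ((~a | d) & ~c)))) = 1101000000000000

(~b & ((b | ~a) & ((c & d) | ((~a | d) & ~c))))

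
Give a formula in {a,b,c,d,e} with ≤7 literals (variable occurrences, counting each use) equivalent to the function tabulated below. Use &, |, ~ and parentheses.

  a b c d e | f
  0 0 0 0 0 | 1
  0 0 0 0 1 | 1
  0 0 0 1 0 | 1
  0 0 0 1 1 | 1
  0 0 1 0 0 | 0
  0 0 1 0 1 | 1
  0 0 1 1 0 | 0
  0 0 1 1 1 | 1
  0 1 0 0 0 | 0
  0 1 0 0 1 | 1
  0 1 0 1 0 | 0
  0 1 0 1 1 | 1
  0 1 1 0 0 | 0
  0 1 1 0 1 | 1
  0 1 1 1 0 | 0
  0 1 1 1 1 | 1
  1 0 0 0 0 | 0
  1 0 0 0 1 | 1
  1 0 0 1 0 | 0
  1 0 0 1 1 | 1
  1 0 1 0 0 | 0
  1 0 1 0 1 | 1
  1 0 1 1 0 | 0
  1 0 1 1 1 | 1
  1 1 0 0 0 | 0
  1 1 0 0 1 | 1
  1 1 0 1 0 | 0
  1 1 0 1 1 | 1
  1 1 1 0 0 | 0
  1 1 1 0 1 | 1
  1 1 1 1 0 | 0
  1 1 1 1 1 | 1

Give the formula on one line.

(((~c & ~a) & ~b) | e)

  ~c = 11110000111100001111000011110000
  ~a = 11111111111111110000000000000000
  (~c & ~a) = 11110000111100000000000000000000
  ~b = 11111111000000001111111100000000
  ((~c & ~a) & ~b) = 11110000000000000000000000000000
  (((~c & ~a) & ~b) | e) = 11110101010101010101010101010101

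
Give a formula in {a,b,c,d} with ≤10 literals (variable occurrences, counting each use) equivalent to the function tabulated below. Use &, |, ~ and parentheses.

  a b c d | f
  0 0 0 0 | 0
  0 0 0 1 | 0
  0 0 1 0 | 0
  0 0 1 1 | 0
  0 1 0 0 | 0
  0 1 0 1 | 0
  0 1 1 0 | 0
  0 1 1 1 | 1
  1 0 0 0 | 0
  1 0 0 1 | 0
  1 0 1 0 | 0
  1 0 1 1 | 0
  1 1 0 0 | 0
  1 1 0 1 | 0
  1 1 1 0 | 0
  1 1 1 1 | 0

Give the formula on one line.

((c & ~a) & (((d | ~c) & (~a | ((~b & d) | ~c))) & b))

  ~a = 1111111100000000
  (c & ~a) = 0011001100000000
  ~c = 1100110011001100
  (d | ~c) = 1101110111011101
  ~b = 1111000011110000
  (~b & d) = 0101000001010000
  ((~b & d) | ~c) = 1101110011011100
  (~a | ((~b & d) | ~c)) = 1111111111011100
  ((d | ~c) & (~a | ((~b & d) | ~c))) = 1101110111011100
  (((d | ~c) & (~a | ((~b & d) | ~c))) & b) = 0000110100001100
  ((c & ~a) & (((d | ~c) & (~a | ((~b & d) | ~c))) & b)) = 0000000100000000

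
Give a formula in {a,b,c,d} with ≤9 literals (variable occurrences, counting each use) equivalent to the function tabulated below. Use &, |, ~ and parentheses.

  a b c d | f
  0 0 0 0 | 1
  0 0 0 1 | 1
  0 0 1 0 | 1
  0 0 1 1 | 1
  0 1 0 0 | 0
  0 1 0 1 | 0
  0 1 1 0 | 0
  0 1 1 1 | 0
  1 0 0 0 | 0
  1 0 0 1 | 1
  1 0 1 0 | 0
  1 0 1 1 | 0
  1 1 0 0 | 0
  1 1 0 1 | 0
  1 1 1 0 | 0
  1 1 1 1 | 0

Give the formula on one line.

(((((~c | ~d) | b) & d) | ~a) & ~b)

  ~c = 1100110011001100
  ~d = 1010101010101010
  (~c | ~d) = 1110111011101110
  ((~c | ~d) | b) = 1110111111101111
  (((~c | ~d) | b) & d) = 0100010101000101
  ~a = 1111111100000000
  ((((~c | ~d) | b) & d) | ~a) = 1111111101000101
  ~b = 1111000011110000
  (((((~c | ~d) | b) & d) | ~a) & ~b) = 1111000001000000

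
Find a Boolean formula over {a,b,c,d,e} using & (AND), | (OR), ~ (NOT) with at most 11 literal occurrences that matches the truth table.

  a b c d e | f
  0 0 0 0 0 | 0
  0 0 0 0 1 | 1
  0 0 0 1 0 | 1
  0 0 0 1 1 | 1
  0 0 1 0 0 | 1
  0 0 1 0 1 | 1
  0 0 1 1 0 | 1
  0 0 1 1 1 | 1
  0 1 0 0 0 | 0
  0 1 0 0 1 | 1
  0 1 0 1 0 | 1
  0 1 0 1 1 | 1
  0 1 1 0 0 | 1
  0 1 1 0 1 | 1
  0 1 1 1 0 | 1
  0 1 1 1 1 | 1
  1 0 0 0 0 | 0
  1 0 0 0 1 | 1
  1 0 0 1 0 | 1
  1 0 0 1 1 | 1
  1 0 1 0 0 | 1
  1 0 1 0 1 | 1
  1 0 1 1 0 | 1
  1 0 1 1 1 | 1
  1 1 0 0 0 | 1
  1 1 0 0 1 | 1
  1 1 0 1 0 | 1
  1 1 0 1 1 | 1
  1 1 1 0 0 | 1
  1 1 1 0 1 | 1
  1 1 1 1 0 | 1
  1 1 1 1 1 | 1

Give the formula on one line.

  ~d = 11001100110011001100110011001100
  (~d & c) = 00001100000011000000110000001100
  (c & a) = 00000000000000000000111100001111
  ~e = 10101010101010101010101010101010
  ((c & a) | ~e) = 10101010101010101010111110101111
  (b & ((c & a) | ~e)) = 00000000101010100000000010101111
  ((b & ((c & a) | ~e)) & a) = 00000000000000000000000010101111
  (e | ((b & ((c & a) | ~e)) & a)) = 01010101010101010101010111111111
  (d | (e | ((b & ((c & a) | ~e)) & a))) = 01110111011101110111011111111111
  ((~d & c) | (d | (e | ((b & ((c & a) | ~e)) & a)))) = 01111111011111110111111111111111

((~d & c) | (d | (e | ((b & ((c & a) | ~e)) & a))))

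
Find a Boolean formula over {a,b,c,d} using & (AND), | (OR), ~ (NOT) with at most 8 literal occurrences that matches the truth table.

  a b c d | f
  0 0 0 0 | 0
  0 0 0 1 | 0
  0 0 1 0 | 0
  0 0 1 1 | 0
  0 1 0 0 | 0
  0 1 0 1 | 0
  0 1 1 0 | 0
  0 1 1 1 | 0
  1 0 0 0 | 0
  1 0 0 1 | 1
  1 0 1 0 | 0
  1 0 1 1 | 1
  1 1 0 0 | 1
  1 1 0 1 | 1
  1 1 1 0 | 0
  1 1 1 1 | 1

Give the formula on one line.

(((~c & (b | (d & c))) | d) & a)

  ~c = 1100110011001100
  (d & c) = 0001000100010001
  (b | (d & c)) = 0001111100011111
  (~c & (b | (d & c))) = 0000110000001100
  ((~c & (b | (d & c))) | d) = 0101110101011101
  (((~c & (b | (d & c))) | d) & a) = 0000000001011101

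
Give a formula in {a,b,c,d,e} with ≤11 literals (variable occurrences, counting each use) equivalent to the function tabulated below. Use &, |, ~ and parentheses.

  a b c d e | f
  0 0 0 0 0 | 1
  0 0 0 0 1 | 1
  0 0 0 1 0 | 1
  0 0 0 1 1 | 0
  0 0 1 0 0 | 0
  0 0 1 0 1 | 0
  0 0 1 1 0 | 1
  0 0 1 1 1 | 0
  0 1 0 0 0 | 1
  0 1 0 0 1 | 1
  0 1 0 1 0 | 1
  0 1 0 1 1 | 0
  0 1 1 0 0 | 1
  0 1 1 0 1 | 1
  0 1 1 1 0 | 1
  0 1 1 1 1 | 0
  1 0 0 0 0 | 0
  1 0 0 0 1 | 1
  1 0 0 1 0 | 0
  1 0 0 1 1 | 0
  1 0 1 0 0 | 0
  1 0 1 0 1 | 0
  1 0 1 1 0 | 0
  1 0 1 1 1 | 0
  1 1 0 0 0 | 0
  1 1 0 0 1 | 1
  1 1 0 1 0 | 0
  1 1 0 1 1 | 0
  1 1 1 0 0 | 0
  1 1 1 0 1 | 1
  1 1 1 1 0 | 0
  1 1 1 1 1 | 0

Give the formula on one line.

((((b & ~d) | (~e & (d | e))) | (~c & ~d)) & (e | ~a))

  ~d = 11001100110011001100110011001100
  (b & ~d) = 00000000110011000000000011001100
  ~e = 10101010101010101010101010101010
  (d | e) = 01110111011101110111011101110111
  (~e & (d | e)) = 00100010001000100010001000100010
  ((b & ~d) | (~e & (d | e))) = 00100010111011100010001011101110
  ~c = 11110000111100001111000011110000
  (~c & ~d) = 11000000110000001100000011000000
  (((b & ~d) | (~e & (d | e))) | (~c & ~d)) = 11100010111011101110001011101110
  ~a = 11111111111111110000000000000000
  (e | ~a) = 11111111111111110101010101010101
  ((((b & ~d) | (~e & (d | e))) | (~c & ~d)) & (e | ~a)) = 11100010111011100100000001000100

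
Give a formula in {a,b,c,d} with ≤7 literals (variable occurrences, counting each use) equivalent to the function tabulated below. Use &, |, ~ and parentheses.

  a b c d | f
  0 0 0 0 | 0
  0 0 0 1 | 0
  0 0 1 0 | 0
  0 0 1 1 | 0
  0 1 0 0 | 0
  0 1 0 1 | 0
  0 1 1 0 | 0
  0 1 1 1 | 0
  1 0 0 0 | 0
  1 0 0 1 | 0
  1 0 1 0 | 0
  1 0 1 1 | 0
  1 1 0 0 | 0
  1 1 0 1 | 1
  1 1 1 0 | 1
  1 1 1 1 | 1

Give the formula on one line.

((b & a) & (d | c))

  (b & a) = 0000000000001111
  (d | c) = 0111011101110111
  ((b & a) & (d | c)) = 0000000000000111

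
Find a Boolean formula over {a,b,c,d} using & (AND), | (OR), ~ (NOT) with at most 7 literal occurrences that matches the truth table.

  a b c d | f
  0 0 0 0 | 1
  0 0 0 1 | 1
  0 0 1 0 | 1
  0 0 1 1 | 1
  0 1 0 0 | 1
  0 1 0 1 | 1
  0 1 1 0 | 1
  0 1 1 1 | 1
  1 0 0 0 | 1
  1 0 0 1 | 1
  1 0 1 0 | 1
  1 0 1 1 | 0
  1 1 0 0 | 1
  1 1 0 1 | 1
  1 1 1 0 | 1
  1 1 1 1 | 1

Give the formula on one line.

(((~c | b) | ~a) | ~d)

  ~c = 1100110011001100
  (~c | b) = 1100111111001111
  ~a = 1111111100000000
  ((~c | b) | ~a) = 1111111111001111
  ~d = 1010101010101010
  (((~c | b) | ~a) | ~d) = 1111111111101111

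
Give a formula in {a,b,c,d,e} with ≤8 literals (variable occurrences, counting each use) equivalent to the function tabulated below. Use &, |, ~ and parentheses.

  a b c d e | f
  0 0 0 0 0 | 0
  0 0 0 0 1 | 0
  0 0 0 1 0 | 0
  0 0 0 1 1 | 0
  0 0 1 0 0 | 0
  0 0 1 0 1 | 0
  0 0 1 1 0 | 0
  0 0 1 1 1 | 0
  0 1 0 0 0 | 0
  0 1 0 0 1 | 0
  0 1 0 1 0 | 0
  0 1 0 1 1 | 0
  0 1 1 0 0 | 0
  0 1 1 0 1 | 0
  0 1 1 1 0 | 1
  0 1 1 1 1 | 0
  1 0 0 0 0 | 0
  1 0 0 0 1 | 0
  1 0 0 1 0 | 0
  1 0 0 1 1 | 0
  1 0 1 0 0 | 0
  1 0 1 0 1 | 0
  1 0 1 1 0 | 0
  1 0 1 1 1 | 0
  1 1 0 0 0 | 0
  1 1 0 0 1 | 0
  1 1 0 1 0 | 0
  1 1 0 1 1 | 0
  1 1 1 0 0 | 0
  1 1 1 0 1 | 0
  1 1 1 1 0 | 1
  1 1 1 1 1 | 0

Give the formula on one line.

  ~e = 10101010101010101010101010101010
  ~b = 11111111000000001111111100000000
  (d | ~b) = 11111111001100111111111100110011
  (b & (d | ~b)) = 00000000001100110000000000110011
  (~e & (b & (d | ~b))) = 00000000001000100000000000100010
  (c | e) = 01011111010111110101111101011111
  ((~e & (b & (d | ~b))) & (c | e)) = 00000000000000100000000000000010

((~e & (b & (d | ~b))) & (c | e))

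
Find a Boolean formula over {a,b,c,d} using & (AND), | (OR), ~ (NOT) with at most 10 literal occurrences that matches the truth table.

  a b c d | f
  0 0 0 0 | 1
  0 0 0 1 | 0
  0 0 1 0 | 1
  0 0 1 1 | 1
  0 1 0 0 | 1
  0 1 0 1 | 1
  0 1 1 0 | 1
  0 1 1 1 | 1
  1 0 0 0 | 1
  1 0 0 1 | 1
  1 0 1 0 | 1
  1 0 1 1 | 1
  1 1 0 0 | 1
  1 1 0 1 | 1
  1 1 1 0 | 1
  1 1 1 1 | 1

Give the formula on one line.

(((b | c) | ((b & ~a) | a)) | (b | (~b & ~d)))

  (b | c) = 0011111100111111
  ~a = 1111111100000000
  (b & ~a) = 0000111100000000
  ((b & ~a) | a) = 0000111111111111
  ((b | c) | ((b & ~a) | a)) = 0011111111111111
  ~b = 1111000011110000
  ~d = 1010101010101010
  (~b & ~d) = 1010000010100000
  (b | (~b & ~d)) = 1010111110101111
  (((b | c) | ((b & ~a) | a)) | (b | (~b & ~d))) = 1011111111111111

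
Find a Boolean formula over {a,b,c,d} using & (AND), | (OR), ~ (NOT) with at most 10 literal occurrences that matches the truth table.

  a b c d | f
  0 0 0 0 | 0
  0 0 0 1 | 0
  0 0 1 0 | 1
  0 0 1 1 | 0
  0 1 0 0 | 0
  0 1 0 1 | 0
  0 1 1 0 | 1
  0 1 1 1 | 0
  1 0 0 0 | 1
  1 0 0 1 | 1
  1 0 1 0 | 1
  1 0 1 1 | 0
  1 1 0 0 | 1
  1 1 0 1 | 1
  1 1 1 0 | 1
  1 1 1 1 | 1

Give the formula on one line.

((b & a) | ((~c | (~d & c)) & (a | c)))

  (b & a) = 0000000000001111
  ~c = 1100110011001100
  ~d = 1010101010101010
  (~d & c) = 0010001000100010
  (~c | (~d & c)) = 1110111011101110
  (a | c) = 0011001111111111
  ((~c | (~d & c)) & (a | c)) = 0010001011101110
  ((b & a) | ((~c | (~d & c)) & (a | c))) = 0010001011101111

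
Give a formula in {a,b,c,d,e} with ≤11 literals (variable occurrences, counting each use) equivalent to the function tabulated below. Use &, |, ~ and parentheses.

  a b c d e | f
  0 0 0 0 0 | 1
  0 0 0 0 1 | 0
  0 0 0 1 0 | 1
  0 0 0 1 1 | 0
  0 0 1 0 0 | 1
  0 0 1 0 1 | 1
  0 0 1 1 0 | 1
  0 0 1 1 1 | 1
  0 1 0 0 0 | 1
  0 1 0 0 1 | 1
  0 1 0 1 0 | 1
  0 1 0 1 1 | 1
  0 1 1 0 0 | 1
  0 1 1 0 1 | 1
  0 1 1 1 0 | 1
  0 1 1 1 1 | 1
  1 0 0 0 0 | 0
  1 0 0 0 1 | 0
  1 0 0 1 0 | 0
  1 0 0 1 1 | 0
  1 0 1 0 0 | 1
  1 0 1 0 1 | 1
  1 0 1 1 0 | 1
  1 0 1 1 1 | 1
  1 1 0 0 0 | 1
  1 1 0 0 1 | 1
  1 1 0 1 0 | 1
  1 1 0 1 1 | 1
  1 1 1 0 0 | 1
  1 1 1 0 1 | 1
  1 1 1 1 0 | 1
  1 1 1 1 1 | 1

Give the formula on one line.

  ~c = 11110000111100001111000011110000
  (~c & b) = 00000000111100000000000011110000
  ((~c & b) | c) = 00001111111111110000111111111111
  ~b = 11111111000000001111111100000000
  ~a = 11111111111111110000000000000000
  (~b & ~a) = 11111111000000000000000000000000
  (((~c & b) | c) | (~b & ~a)) = 11111111111111110000111111111111
  ~e = 10101010101010101010101010101010
  (c | b) = 00001111111111110000111111111111
  ((c | b) | a) = 00001111111111111111111111111111
  (~e | ((c | b) | a)) = 10101111111111111111111111111111
  ((((~c & b) | c) | (~b & ~a)) & (~e | ((c | b) | a))) = 10101111111111110000111111111111

((((~c & b) | c) | (~b & ~a)) & (~e | ((c | b) | a)))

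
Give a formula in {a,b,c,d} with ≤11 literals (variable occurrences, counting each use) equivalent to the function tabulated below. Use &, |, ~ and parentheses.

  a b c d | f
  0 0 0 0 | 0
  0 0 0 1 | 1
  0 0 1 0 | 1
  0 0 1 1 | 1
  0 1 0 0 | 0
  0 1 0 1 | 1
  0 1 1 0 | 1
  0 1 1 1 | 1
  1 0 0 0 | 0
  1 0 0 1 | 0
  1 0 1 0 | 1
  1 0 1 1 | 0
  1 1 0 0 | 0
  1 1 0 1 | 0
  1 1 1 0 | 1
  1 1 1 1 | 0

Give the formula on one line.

  ~a = 1111111100000000
  (~a & d) = 0101010100000000
  ~d = 1010101010101010
  (~a | ~d) = 1111111110101010
  (c | a) = 0011001111111111
  (~a | c) = 1111111100110011
  ((c | a) & (~a | c)) = 0011001100110011
  ((~a | ~d) & ((c | a) & (~a | c))) = 0011001100100010
  ((~a & d) | ((~a | ~d) & ((c | a) & (~a | c)))) = 0111011100100010

((~a & d) | ((~a | ~d) & ((c | a) & (~a | c))))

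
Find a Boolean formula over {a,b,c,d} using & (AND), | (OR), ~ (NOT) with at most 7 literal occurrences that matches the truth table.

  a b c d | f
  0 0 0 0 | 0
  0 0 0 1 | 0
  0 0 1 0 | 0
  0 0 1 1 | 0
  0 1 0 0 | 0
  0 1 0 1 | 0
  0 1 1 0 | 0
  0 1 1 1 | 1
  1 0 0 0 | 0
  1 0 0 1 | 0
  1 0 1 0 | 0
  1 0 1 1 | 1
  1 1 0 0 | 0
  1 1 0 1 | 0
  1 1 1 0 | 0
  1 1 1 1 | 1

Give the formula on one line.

  (a | b) = 0000111111111111
  (c & (a | b)) = 0000001100110011
  ((c & (a | b)) & d) = 0000000100010001

((c & (a | b)) & d)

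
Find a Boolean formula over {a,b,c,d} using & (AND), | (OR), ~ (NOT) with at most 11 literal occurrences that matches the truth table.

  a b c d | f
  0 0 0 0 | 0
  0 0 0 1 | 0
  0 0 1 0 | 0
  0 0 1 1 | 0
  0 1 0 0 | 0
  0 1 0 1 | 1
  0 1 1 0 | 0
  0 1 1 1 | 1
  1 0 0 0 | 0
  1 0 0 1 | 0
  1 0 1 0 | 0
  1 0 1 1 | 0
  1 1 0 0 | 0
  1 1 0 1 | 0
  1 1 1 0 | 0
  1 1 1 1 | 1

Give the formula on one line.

((((c & b) | ~a) & (a | b)) & ((~b | d) & b))

  (c & b) = 0000001100000011
  ~a = 1111111100000000
  ((c & b) | ~a) = 1111111100000011
  (a | b) = 0000111111111111
  (((c & b) | ~a) & (a | b)) = 0000111100000011
  ~b = 1111000011110000
  (~b | d) = 1111010111110101
  ((~b | d) & b) = 0000010100000101
  ((((c & b) | ~a) & (a | b)) & ((~b | d) & b)) = 0000010100000001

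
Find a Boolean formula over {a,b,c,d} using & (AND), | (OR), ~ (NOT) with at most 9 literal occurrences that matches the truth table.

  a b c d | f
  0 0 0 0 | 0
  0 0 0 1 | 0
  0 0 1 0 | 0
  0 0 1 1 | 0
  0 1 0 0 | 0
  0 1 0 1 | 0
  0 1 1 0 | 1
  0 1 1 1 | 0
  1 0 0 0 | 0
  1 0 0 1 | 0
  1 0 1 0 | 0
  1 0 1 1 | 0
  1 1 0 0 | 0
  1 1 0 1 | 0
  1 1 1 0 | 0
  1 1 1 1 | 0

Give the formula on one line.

((((c | ~b) | (a | d)) & (~a | (b & d))) & (~d & b))

  ~b = 1111000011110000
  (c | ~b) = 1111001111110011
  (a | d) = 0101010111111111
  ((c | ~b) | (a | d)) = 1111011111111111
  ~a = 1111111100000000
  (b & d) = 0000010100000101
  (~a | (b & d)) = 1111111100000101
  (((c | ~b) | (a | d)) & (~a | (b & d))) = 1111011100000101
  ~d = 1010101010101010
  (~d & b) = 0000101000001010
  ((((c | ~b) | (a | d)) & (~a | (b & d))) & (~d & b)) = 0000001000000000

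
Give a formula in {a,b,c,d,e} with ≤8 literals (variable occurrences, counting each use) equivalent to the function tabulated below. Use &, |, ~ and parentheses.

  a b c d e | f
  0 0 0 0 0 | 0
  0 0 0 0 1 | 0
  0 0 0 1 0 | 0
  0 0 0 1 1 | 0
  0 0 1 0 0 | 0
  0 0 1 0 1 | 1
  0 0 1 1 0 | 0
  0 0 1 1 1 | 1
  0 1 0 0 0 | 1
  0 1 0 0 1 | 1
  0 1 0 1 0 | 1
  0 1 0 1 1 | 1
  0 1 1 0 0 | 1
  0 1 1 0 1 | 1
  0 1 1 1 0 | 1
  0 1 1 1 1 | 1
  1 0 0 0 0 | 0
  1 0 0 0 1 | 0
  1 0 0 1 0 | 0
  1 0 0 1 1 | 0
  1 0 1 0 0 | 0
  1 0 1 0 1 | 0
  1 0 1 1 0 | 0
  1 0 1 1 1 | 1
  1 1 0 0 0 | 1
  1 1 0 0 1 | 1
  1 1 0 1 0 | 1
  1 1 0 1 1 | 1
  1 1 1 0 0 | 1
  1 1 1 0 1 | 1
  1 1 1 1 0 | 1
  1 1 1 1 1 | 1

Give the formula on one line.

((e & ((((~d | c) & (~c | ~a)) | d) & c)) | b)

  ~d = 11001100110011001100110011001100
  (~d | c) = 11001111110011111100111111001111
  ~c = 11110000111100001111000011110000
  ~a = 11111111111111110000000000000000
  (~c | ~a) = 11111111111111111111000011110000
  ((~d | c) & (~c | ~a)) = 11001111110011111100000011000000
  (((~d | c) & (~c | ~a)) | d) = 11111111111111111111001111110011
  ((((~d | c) & (~c | ~a)) | d) & c) = 00001111000011110000001100000011
  (e & ((((~d | c) & (~c | ~a)) | d) & c)) = 00000101000001010000000100000001
  ((e & ((((~d | c) & (~c | ~a)) | d) & c)) | b) = 00000101111111110000000111111111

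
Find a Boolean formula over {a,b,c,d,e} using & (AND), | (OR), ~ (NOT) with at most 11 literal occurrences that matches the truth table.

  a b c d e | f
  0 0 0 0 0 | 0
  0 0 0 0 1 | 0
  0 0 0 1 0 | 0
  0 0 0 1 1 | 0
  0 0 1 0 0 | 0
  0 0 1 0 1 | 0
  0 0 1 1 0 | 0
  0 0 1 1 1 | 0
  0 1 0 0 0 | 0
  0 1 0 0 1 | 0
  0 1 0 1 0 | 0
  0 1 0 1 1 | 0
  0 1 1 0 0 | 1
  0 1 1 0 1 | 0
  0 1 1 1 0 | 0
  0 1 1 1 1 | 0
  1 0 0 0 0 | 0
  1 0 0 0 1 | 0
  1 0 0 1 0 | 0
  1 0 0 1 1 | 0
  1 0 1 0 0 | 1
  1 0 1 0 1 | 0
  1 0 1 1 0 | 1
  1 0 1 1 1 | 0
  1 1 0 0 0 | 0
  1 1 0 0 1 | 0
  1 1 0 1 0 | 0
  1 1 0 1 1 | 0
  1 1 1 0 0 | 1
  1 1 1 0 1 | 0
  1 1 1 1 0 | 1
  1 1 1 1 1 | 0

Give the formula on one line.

((((~d | e) & (b | (e & d))) | a) & (~e & c))

  ~d = 11001100110011001100110011001100
  (~d | e) = 11011101110111011101110111011101
  (e & d) = 00010001000100010001000100010001
  (b | (e & d)) = 00010001111111110001000111111111
  ((~d | e) & (b | (e & d))) = 00010001110111010001000111011101
  (((~d | e) & (b | (e & d))) | a) = 00010001110111011111111111111111
  ~e = 10101010101010101010101010101010
  (~e & c) = 00001010000010100000101000001010
  ((((~d | e) & (b | (e & d))) | a) & (~e & c)) = 00000000000010000000101000001010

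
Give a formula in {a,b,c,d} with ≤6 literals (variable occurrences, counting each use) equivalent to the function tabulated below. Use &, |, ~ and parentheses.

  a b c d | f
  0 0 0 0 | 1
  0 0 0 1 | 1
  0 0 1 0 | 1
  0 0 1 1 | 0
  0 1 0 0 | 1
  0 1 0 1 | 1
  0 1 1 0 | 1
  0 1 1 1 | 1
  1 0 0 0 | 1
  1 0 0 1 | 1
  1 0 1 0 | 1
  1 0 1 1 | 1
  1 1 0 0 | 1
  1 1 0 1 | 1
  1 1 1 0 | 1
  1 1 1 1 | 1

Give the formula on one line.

((~d | (~c | (a & ~b))) | b)

  ~d = 1010101010101010
  ~c = 1100110011001100
  ~b = 1111000011110000
  (a & ~b) = 0000000011110000
  (~c | (a & ~b)) = 1100110011111100
  (~d | (~c | (a & ~b))) = 1110111011111110
  ((~d | (~c | (a & ~b))) | b) = 1110111111111111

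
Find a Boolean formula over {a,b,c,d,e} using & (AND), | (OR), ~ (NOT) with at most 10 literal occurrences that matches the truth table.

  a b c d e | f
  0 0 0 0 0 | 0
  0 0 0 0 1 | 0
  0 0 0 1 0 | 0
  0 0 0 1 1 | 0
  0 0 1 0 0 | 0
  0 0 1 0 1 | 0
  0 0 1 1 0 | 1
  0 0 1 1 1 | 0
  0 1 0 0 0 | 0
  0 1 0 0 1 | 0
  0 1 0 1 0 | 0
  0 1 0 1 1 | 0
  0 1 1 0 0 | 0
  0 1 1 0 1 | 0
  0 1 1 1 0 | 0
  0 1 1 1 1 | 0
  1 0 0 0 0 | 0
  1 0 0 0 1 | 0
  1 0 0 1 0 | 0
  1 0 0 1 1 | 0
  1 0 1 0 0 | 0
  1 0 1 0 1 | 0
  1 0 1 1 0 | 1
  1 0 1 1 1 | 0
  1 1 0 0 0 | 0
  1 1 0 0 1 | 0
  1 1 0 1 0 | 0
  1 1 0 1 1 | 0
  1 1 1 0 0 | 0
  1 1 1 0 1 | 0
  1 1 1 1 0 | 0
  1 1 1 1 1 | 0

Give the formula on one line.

  ~c = 11110000111100001111000011110000
  ~e = 10101010101010101010101010101010
  (~c | ~e) = 11111010111110101111101011111010
  ((~c | ~e) & c) = 00001010000010100000101000001010
  ~b = 11111111000000001111111100000000
  (((~c | ~e) & c) & ~b) = 00001010000000000000101000000000
  (~e & ~b) = 10101010000000001010101000000000
  (c | (~e & ~b)) = 10101111000011111010111100001111
  ((c | (~e & ~b)) & d) = 00100011000000110010001100000011
  (c & ((c | (~e & ~b)) & d)) = 00000011000000110000001100000011
  ((((~c | ~e) & c) & ~b) & (c & ((c | (~e & ~b)) & d))) = 00000010000000000000001000000000

((((~c | ~e) & c) & ~b) & (c & ((c | (~e & ~b)) & d)))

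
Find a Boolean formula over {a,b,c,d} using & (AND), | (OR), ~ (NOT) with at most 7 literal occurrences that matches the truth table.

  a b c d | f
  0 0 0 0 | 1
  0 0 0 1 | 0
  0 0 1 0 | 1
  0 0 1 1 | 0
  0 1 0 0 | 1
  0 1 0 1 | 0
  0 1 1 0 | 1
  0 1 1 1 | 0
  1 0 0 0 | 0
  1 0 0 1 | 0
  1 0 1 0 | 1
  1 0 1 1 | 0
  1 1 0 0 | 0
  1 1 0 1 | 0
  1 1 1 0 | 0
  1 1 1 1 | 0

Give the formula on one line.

  ~b = 1111000011110000
  ~d = 1010101010101010
  (~b & ~d) = 1010000010100000
  (c | d) = 0111011101110111
  ((~b & ~d) & (c | d)) = 0010000000100000
  ~a = 1111111100000000
  (~a & ~d) = 1010101000000000
  (((~b & ~d) & (c | d)) | (~a & ~d)) = 1010101000100000

(((~b & ~d) & (c | d)) | (~a & ~d))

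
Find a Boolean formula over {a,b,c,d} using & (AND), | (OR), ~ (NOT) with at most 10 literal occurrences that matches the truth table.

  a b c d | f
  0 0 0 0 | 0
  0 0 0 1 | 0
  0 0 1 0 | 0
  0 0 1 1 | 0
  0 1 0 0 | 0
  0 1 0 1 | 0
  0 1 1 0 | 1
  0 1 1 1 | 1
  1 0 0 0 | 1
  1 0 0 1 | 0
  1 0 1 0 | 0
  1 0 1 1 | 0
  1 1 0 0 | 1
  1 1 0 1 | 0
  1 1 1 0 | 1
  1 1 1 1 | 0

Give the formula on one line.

((a | (~a & c)) & (((~a | ~d) & (~c | b)) & (a | b)))

  ~a = 1111111100000000
  (~a & c) = 0011001100000000
  (a | (~a & c)) = 0011001111111111
  ~d = 1010101010101010
  (~a | ~d) = 1111111110101010
  ~c = 1100110011001100
  (~c | b) = 1100111111001111
  ((~a | ~d) & (~c | b)) = 1100111110001010
  (a | b) = 0000111111111111
  (((~a | ~d) & (~c | b)) & (a | b)) = 0000111110001010
  ((a | (~a & c)) & (((~a | ~d) & (~c | b)) & (a | b))) = 0000001110001010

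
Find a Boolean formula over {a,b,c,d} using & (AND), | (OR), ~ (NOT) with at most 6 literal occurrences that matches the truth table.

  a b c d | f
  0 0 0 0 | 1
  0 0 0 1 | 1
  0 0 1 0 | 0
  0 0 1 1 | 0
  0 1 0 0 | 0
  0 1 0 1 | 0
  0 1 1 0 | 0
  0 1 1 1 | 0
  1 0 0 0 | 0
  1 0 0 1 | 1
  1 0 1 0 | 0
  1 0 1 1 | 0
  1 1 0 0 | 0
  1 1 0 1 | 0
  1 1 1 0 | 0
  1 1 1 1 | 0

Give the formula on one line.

(~b & ((d | ~a) & ~c))

  ~b = 1111000011110000
  ~a = 1111111100000000
  (d | ~a) = 1111111101010101
  ~c = 1100110011001100
  ((d | ~a) & ~c) = 1100110001000100
  (~b & ((d | ~a) & ~c)) = 1100000001000000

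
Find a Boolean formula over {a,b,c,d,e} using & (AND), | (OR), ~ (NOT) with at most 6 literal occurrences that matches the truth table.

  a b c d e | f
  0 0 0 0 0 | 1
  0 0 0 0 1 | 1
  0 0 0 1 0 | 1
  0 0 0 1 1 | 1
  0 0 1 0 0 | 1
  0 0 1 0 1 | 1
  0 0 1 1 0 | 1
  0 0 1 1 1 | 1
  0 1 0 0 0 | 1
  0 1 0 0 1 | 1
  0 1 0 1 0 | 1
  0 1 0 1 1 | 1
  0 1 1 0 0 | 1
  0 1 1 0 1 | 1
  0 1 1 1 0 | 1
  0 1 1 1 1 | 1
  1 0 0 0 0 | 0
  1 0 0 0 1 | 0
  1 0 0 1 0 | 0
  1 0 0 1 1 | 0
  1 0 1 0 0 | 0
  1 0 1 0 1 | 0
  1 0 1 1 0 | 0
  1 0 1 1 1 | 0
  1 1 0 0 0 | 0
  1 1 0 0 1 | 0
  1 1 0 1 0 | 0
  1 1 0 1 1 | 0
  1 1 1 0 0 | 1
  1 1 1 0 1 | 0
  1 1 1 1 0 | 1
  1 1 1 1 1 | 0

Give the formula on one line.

(~a | ((c & b) & (~e | ~b)))

  ~a = 11111111111111110000000000000000
  (c & b) = 00000000000011110000000000001111
  ~e = 10101010101010101010101010101010
  ~b = 11111111000000001111111100000000
  (~e | ~b) = 11111111101010101111111110101010
  ((c & b) & (~e | ~b)) = 00000000000010100000000000001010
  (~a | ((c & b) & (~e | ~b))) = 11111111111111110000000000001010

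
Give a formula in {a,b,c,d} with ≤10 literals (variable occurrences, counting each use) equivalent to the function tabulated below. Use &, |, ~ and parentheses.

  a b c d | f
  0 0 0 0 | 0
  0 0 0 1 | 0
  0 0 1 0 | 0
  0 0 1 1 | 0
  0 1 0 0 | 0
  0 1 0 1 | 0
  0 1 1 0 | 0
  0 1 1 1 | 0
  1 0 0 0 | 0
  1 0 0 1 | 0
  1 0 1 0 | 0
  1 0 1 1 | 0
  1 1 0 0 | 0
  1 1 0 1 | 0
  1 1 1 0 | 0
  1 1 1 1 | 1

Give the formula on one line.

((c & (b & a)) & (((c & a) & d) | ~b))

  (b & a) = 0000000000001111
  (c & (b & a)) = 0000000000000011
  (c & a) = 0000000000110011
  ((c & a) & d) = 0000000000010001
  ~b = 1111000011110000
  (((c & a) & d) | ~b) = 1111000011110001
  ((c & (b & a)) & (((c & a) & d) | ~b)) = 0000000000000001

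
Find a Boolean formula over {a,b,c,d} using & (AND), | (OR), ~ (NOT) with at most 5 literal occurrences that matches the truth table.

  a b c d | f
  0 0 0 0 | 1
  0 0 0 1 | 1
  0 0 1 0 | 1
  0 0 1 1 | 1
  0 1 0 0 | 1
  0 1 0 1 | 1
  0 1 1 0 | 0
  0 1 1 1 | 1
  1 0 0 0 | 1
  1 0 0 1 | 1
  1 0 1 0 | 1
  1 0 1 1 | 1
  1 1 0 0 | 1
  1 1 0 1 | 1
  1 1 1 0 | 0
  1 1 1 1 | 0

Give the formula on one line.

((~b | (~a & d)) | (b & ~c))

  ~b = 1111000011110000
  ~a = 1111111100000000
  (~a & d) = 0101010100000000
  (~b | (~a & d)) = 1111010111110000
  ~c = 1100110011001100
  (b & ~c) = 0000110000001100
  ((~b | (~a & d)) | (b & ~c)) = 1111110111111100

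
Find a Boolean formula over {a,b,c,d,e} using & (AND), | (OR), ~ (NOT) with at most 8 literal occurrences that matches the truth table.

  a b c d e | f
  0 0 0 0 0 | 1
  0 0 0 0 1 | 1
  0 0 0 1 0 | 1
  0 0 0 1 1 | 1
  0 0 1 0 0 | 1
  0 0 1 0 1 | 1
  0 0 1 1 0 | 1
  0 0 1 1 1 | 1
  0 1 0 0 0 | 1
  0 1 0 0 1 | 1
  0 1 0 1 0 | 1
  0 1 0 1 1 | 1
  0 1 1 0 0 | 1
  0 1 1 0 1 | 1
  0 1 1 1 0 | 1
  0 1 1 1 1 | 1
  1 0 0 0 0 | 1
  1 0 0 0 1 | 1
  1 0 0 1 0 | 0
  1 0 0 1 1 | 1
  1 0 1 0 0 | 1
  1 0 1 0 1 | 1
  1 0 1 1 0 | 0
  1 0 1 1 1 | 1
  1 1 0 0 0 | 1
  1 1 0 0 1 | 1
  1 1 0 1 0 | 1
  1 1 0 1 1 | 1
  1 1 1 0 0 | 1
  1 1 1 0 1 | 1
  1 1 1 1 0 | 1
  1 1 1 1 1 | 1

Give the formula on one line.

  (b & d) = 00000000001100110000000000110011
  (d & e) = 00010001000100010001000100010001
  ((b & d) | (d & e)) = 00010001001100110001000100110011
  ~d = 11001100110011001100110011001100
  (a & ~d) = 00000000000000001100110011001100
  (b | (a & ~d)) = 00000000111111111100110011111111
  ~a = 11111111111111110000000000000000
  ((b | (a & ~d)) | ~a) = 11111111111111111100110011111111
  (((b & d) | (d & e)) | ((b | (a & ~d)) | ~a)) = 11111111111111111101110111111111

(((b & d) | (d & e)) | ((b | (a & ~d)) | ~a))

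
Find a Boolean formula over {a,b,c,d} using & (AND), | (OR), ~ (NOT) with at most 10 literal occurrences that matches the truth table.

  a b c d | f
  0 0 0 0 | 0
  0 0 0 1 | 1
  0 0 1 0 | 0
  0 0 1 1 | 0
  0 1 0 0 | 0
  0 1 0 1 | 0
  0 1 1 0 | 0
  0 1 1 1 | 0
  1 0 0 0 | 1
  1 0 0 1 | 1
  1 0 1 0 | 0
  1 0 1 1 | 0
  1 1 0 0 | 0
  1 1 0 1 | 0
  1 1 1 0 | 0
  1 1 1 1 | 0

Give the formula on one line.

((b | (((~c & (d | (~c & a))) | a) & ~c)) & ~b)

  ~c = 1100110011001100
  (~c & a) = 0000000011001100
  (d | (~c & a)) = 0101010111011101
  (~c & (d | (~c & a))) = 0100010011001100
  ((~c & (d | (~c & a))) | a) = 0100010011111111
  (((~c & (d | (~c & a))) | a) & ~c) = 0100010011001100
  (b | (((~c & (d | (~c & a))) | a) & ~c)) = 0100111111001111
  ~b = 1111000011110000
  ((b | (((~c & (d | (~c & a))) | a) & ~c)) & ~b) = 0100000011000000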